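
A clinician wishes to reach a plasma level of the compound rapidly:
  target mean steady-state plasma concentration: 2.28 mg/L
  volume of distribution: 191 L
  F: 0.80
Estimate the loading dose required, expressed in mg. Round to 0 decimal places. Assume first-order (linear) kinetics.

LD = Css × Vd / F = 2.28 × 191 / 0.80 = 544.4 mg

544 mg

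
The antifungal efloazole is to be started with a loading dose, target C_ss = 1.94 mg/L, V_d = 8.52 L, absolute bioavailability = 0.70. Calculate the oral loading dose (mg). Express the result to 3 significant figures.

23.6 mg

LD = Css × Vd / F = 1.94 × 8.52 / 0.70 = 23.61 mg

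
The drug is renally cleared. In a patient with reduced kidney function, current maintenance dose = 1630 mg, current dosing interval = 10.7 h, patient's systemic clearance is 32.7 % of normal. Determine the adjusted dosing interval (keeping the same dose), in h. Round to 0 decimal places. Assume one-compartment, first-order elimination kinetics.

To keep the same average steady-state level, dosing rate must scale with clearance.
CL ratio = 32.7 / 100 = 0.3270
New interval (same dose) = 10.7 / 0.3270 = 32.72 h

33 h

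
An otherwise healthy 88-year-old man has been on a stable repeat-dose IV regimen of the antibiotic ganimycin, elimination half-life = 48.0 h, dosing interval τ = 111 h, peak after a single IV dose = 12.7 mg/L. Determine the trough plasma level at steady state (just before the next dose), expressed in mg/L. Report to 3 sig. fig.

3.20 mg/L

k = ln2 / t½ = 0.693147 / 48.0 = 0.01444 h⁻¹
e^(−kτ) = e^(−0.01444 × 111) = 0.2013
Accumulation ratio R = 1 / (1 − e^(−kτ)) = 1 / (1 − 0.2013) = 1.252
Steady-state trough = C₀ × R × e^(−kτ) = 12.7 × 1.252 × 0.2013 = 3.201 mg/L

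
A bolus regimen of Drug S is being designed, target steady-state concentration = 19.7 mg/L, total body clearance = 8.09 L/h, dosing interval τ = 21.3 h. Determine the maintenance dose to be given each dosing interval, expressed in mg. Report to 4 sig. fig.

3395 mg

At steady state, Dose/τ = Css × CL.
Dose = Css × CL × τ = 19.7 × 8.090 × 21.3 = 3395 mg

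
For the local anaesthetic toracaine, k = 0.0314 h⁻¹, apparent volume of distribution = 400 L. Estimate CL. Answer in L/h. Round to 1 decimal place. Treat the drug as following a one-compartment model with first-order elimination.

CL = k × Vd = 0.0314 × 400 = 12.56 L/h

12.6 L/h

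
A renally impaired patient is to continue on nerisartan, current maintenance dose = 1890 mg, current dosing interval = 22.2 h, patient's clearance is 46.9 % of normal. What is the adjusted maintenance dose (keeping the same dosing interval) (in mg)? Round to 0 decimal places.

886 mg

To keep the same average steady-state level, dosing rate must scale with clearance.
CL ratio = 46.9 / 100 = 0.4690
New dose (same interval) = 1890 × 0.4690 = 886.4 mg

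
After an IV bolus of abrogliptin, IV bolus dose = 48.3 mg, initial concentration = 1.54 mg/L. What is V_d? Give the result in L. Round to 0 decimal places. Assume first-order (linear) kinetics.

31 L

Vd = Dose / C₀ = 48.30 / 1.54 = 31.36 L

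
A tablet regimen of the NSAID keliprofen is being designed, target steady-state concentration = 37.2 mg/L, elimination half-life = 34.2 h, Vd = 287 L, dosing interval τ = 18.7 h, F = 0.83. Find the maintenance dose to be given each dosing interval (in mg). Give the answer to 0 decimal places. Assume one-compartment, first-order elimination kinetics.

4875 mg

k = ln2 / t½ = 0.693147 / 34.2 = 0.02027 h⁻¹
CL = k × Vd = 0.02027 × 287 = 5.817 L/h
At steady state, F × (Dose/τ) = Css × CL.
Dose = Css × CL × τ / F = 37.2 × 5.817 × 18.7 / 0.83 = 4875 mg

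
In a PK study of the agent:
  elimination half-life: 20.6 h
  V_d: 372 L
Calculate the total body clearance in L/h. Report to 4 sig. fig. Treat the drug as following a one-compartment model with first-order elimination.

12.52 L/h

k = ln2 / t½ = 0.693147 / 20.6 = 0.03365 h⁻¹
CL = k × Vd = 0.03365 × 372 = 12.52 L/h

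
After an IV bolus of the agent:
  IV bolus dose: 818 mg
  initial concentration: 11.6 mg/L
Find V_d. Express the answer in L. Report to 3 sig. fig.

Vd = Dose / C₀ = 818.0 / 11.6 = 70.52 L

70.5 L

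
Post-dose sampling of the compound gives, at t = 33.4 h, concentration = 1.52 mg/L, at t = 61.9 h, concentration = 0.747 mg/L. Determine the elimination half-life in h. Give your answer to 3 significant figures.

27.8 h

k = ln(C₁/C₂) / (t₂ − t₁) = ln(1.52/0.747) / (61.9 − 33.4)
  = 0.7104 / 28.50 = 0.02493 h⁻¹
t½ = ln2 / k = 0.693147 / 0.02493 = 27.80 h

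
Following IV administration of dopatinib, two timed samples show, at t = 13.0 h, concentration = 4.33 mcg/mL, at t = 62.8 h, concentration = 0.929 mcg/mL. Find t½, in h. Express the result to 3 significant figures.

k = ln(C₁/C₂) / (t₂ − t₁) = ln(4.33/0.929) / (62.8 − 13.0)
  = 1.539 / 49.80 = 0.03090 h⁻¹
t½ = ln2 / k = 0.693147 / 0.03090 = 22.43 h

22.4 h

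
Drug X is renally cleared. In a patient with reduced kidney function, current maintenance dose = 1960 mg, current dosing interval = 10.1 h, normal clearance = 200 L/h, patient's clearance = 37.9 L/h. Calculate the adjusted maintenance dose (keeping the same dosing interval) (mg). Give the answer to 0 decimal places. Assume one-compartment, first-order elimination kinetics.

To keep the same average steady-state level, dosing rate must scale with clearance.
CL ratio = 37.9 / 200 = 0.1895
New dose (same interval) = 1960 × 0.1895 = 371.4 mg

371 mg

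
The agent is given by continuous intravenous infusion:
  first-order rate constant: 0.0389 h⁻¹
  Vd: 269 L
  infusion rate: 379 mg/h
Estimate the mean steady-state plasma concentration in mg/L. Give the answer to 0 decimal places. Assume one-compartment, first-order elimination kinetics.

36 mg/L

CL = k × Vd = 0.03890 × 269 = 10.46 L/h
At steady state Css = R₀ / CL = 379 / 10.46 = 36.23 mg/L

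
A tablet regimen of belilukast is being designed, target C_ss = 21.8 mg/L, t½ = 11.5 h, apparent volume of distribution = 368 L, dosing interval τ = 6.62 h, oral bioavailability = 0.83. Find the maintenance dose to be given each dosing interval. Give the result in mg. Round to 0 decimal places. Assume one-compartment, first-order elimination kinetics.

k = ln2 / t½ = 0.693147 / 11.5 = 0.06027 h⁻¹
CL = k × Vd = 0.06027 × 368 = 22.18 L/h
At steady state, F × (Dose/τ) = Css × CL.
Dose = Css × CL × τ / F = 21.8 × 22.18 × 6.62 / 0.83 = 3857 mg

3857 mg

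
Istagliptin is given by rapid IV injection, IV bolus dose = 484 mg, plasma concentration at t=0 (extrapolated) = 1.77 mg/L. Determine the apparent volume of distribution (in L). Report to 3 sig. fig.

273 L

Vd = Dose / C₀ = 484.0 / 1.77 = 273.4 L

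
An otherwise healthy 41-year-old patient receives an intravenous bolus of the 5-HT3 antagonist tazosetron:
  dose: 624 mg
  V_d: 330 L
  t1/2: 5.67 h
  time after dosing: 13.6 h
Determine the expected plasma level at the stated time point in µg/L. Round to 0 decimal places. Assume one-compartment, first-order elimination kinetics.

C₀ = Dose / Vd = 624.0 / 330 = 1.891 mg/L
k = ln2 / t½ = 0.693147 / 5.67 = 0.1222 h⁻¹
C = C₀ · e^(−k·t) = 1.891 × e^(−0.1222 × 13.6)
  = 1.891 × 0.1898 = 0.3589 mg/L
Convert: 0.3589 mg/L × 1000 = 358.9 µg/L

359 µg/L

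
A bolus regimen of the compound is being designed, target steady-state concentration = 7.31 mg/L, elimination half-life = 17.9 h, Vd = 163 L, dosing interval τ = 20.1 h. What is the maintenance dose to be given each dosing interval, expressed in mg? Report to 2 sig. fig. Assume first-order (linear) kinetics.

930 mg

k = ln2 / t½ = 0.693147 / 17.9 = 0.03872 h⁻¹
CL = k × Vd = 0.03872 × 163 = 6.311 L/h
At steady state, Dose/τ = Css × CL.
Dose = Css × CL × τ = 7.31 × 6.311 × 20.1 = 927.3 mg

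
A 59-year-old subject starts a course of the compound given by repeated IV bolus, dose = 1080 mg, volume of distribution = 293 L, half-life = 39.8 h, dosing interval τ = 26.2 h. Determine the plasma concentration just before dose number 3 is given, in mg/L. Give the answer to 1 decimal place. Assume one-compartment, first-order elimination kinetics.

C₀ per dose = Dose / Vd = 1080 / 293 = 3.686 mg/L
k = ln2 / t½ = 0.693147 / 39.8 = 0.01742 h⁻¹
Fraction remaining after one interval: r = e^(−kτ) = e^(−0.01742 × 26.2) = 0.6336
Before dose 3, 2 doses have been given (aged 1τ, 2τ).
C_trough = C₀ × (r + r²) = 3.686 × (0.6336 + 0.4014) = 3.815 mg/L

3.8 mg/L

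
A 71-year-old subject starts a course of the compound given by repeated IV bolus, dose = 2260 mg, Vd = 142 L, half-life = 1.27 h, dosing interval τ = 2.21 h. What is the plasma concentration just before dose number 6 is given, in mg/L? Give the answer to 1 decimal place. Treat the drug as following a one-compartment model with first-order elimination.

6.8 mg/L

C₀ per dose = Dose / Vd = 2260 / 142 = 15.92 mg/L
k = ln2 / t½ = 0.693147 / 1.27 = 0.5458 h⁻¹
Fraction remaining after one interval: r = e^(−kτ) = e^(−0.5458 × 2.21) = 0.2993
Before dose 6, 5 doses have been given (aged 1τ, 2τ, 3τ, 4τ, 5τ).
C_trough = C₀ × (r + r² + … + r^5) = C₀ × r(1−r^5)/(1−r)
        = 15.92 × 0.2993 × (1 − 0.002402) / (1 − 0.2993) = 6.784 mg/L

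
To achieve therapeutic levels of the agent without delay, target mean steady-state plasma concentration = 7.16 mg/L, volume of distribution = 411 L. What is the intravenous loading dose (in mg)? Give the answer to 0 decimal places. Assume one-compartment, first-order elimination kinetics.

LD = Css × Vd = 7.16 × 411 = 2943 mg

2943 mg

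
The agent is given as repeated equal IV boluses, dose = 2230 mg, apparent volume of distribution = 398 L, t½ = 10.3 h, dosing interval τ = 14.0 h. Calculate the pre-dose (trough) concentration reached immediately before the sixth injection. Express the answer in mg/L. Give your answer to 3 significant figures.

3.55 mg/L

C₀ per dose = Dose / Vd = 2230 / 398 = 5.603 mg/L
k = ln2 / t½ = 0.693147 / 10.3 = 0.06730 h⁻¹
Fraction remaining after one interval: r = e^(−kτ) = e^(−0.06730 × 14.0) = 0.3898
Before dose 6, 5 doses have been given (aged 1τ, 2τ, 3τ, 4τ, 5τ).
C_trough = C₀ × (r + r² + … + r^5) = C₀ × r(1−r^5)/(1−r)
        = 5.603 × 0.3898 × (1 − 0.008999) / (1 − 0.3898) = 3.547 mg/L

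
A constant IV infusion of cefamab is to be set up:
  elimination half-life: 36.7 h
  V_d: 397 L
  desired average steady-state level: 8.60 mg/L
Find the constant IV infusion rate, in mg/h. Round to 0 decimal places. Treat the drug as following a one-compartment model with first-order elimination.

64 mg/h

k = ln2 / t½ = 0.693147 / 36.7 = 0.01889 h⁻¹
CL = k × Vd = 0.01889 × 397 = 7.499 L/h
At steady state, infusion rate R₀ = Css × CL = 8.60 × 7.499 = 64.49 mg/h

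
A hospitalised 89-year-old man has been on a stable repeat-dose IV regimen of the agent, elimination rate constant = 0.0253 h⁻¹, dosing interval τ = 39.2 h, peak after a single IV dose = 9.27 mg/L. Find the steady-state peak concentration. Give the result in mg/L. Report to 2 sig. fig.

15 mg/L

e^(−kτ) = e^(−0.02530 × 39.2) = 0.3709
Accumulation ratio R = 1 / (1 − e^(−kτ)) = 1 / (1 − 0.3709) = 1.590
Steady-state peak = C₀ × R = 9.27 × 1.590 = 14.74 mg/L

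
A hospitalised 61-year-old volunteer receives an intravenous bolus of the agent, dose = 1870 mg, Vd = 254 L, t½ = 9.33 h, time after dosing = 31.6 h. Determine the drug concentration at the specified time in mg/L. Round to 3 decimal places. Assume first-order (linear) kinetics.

C₀ = Dose / Vd = 1870 / 254 = 7.362 mg/L
k = ln2 / t½ = 0.693147 / 9.33 = 0.07429 h⁻¹
C = C₀ · e^(−k·t) = 7.362 × e^(−0.07429 × 31.6)
  = 7.362 × 0.09560 = 0.7038 mg/L

0.704 mg/L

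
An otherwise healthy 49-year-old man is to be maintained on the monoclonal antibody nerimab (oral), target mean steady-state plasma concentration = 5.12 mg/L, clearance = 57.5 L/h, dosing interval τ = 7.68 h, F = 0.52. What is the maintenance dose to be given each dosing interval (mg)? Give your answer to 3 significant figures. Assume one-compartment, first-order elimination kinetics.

4350 mg

At steady state, F × (Dose/τ) = Css × CL.
Dose = Css × CL × τ / F = 5.12 × 57.50 × 7.68 / 0.52 = 4348 mg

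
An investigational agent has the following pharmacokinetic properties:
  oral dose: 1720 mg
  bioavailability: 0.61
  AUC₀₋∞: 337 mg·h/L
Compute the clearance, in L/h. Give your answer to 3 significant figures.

CL = F·Dose / AUC = 0.61 × 1720 / 337 = 3.113 L/h

3.11 L/h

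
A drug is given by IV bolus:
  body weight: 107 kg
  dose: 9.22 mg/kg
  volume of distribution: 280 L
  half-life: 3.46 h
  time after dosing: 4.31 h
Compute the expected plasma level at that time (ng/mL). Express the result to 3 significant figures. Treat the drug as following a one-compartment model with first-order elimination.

Total dose = 9.22 × 107 = 986.5 mg
C₀ = Dose / Vd = 986.5 / 280 = 3.523 mg/L
k = ln2 / t½ = 0.693147 / 3.46 = 0.2003 h⁻¹
C = C₀ · e^(−k·t) = 3.523 × e^(−0.2003 × 4.31)
  = 3.523 × 0.4218 = 1.486 mg/L
Convert: 1.486 mg/L × 1000 = 1486 ng/mL

1490 ng/mL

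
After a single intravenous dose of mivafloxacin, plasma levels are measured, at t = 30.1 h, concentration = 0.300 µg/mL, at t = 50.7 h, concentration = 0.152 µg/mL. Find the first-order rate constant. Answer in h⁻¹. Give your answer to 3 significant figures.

0.0330 h⁻¹

k = ln(C₁/C₂) / (t₂ − t₁) = ln(0.300/0.152) / (50.7 − 30.1)
  = 0.6799 / 20.60 = 0.03300 h⁻¹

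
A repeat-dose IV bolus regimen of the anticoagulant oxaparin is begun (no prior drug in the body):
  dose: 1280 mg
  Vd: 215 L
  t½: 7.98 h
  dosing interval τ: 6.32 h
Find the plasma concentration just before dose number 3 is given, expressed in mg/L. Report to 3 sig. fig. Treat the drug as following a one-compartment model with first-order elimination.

5.42 mg/L

C₀ per dose = Dose / Vd = 1280 / 215 = 5.953 mg/L
k = ln2 / t½ = 0.693147 / 7.98 = 0.08686 h⁻¹
Fraction remaining after one interval: r = e^(−kτ) = e^(−0.08686 × 6.32) = 0.5776
Before dose 3, 2 doses have been given (aged 1τ, 2τ).
C_trough = C₀ × (r + r²) = 5.953 × (0.5776 + 0.3336) = 5.424 mg/L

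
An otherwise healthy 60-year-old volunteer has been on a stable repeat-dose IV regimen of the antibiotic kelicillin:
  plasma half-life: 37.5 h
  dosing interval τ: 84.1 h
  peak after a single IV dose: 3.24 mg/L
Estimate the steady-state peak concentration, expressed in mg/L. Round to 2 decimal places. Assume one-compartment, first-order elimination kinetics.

4.11 mg/L

k = ln2 / t½ = 0.693147 / 37.5 = 0.01848 h⁻¹
e^(−kτ) = e^(−0.01848 × 84.1) = 0.2114
Accumulation ratio R = 1 / (1 − e^(−kτ)) = 1 / (1 − 0.2114) = 1.268
Steady-state peak = C₀ × R = 3.24 × 1.268 = 4.108 mg/L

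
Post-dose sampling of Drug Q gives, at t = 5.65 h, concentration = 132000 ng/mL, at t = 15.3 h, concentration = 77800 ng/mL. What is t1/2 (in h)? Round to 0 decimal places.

k = ln(C₁/C₂) / (t₂ − t₁) = ln(132000/77800) / (15.3 − 5.65)
  = 0.5287 / 9.650 = 0.05479 h⁻¹
t½ = ln2 / k = 0.693147 / 0.05479 = 12.65 h

13 h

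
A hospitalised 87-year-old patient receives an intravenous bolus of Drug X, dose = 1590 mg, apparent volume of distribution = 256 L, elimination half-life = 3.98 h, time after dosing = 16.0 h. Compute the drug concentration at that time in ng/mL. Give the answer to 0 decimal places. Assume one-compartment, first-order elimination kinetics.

383 ng/mL

C₀ = Dose / Vd = 1590 / 256 = 6.211 mg/L
k = ln2 / t½ = 0.693147 / 3.98 = 0.1742 h⁻¹
C = C₀ · e^(−k·t) = 6.211 × e^(−0.1742 × 16.0)
  = 6.211 × 0.06159 = 0.3825 mg/L
Convert: 0.3825 mg/L × 1000 = 382.5 ng/mL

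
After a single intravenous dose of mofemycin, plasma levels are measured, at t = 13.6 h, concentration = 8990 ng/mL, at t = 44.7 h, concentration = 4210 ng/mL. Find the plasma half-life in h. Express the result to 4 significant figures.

k = ln(C₁/C₂) / (t₂ − t₁) = ln(8990/4210) / (44.7 − 13.6)
  = 0.7587 / 31.10 = 0.02440 h⁻¹
t½ = ln2 / k = 0.693147 / 0.02440 = 28.41 h

28.41 h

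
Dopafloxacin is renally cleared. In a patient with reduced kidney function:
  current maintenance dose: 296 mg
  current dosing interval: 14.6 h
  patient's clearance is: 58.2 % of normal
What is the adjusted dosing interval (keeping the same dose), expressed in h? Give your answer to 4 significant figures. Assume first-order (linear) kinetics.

25.09 h

To keep the same average steady-state level, dosing rate must scale with clearance.
CL ratio = 58.2 / 100 = 0.5820
New interval (same dose) = 14.6 / 0.5820 = 25.09 h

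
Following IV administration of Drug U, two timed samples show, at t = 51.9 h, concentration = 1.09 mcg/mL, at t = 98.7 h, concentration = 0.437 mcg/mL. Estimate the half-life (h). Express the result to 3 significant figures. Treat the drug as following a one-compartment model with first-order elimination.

k = ln(C₁/C₂) / (t₂ − t₁) = ln(1.09/0.437) / (98.7 − 51.9)
  = 0.9140 / 46.80 = 0.01953 h⁻¹
t½ = ln2 / k = 0.693147 / 0.01953 = 35.49 h

35.5 h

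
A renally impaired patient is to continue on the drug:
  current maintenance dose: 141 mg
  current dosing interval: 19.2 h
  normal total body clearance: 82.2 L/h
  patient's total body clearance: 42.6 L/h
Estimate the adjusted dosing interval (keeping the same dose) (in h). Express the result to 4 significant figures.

37.05 h

To keep the same average steady-state level, dosing rate must scale with clearance.
CL ratio = 42.6 / 82.2 = 0.5182
New interval (same dose) = 19.2 / 0.5182 = 37.05 h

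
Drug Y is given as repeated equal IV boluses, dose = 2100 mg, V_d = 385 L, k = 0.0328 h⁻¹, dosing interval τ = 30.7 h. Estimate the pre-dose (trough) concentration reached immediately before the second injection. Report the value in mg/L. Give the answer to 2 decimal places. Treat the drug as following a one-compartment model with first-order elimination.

1.99 mg/L

C₀ per dose = Dose / Vd = 2100 / 385 = 5.455 mg/L
Fraction remaining after one interval: r = e^(−kτ) = e^(−0.03280 × 30.7) = 0.3653
Before dose 2, 1 dose has been given (aged 1τ).
C_trough = C₀ × r = 5.455 × 0.3653 = 1.993 mg/L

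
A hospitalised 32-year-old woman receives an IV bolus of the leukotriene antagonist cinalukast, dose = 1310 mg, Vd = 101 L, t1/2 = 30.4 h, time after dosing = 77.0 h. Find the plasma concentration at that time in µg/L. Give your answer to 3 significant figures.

2240 µg/L

C₀ = Dose / Vd = 1310 / 101 = 12.97 mg/L
k = ln2 / t½ = 0.693147 / 30.4 = 0.02280 h⁻¹
C = C₀ · e^(−k·t) = 12.97 × e^(−0.02280 × 77.0)
  = 12.97 × 0.1728 = 2.241 mg/L
Convert: 2.241 mg/L × 1000 = 2241 µg/L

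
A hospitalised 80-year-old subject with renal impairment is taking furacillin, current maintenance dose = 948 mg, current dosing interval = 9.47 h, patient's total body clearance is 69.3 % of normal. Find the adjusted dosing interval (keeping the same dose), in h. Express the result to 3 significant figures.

To keep the same average steady-state level, dosing rate must scale with clearance.
CL ratio = 69.3 / 100 = 0.6930
New interval (same dose) = 9.47 / 0.6930 = 13.67 h

13.7 h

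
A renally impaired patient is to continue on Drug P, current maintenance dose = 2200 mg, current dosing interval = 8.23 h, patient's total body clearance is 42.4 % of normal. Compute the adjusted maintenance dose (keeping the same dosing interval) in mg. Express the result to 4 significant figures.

932.8 mg

To keep the same average steady-state level, dosing rate must scale with clearance.
CL ratio = 42.4 / 100 = 0.4240
New dose (same interval) = 2200 × 0.4240 = 932.8 mg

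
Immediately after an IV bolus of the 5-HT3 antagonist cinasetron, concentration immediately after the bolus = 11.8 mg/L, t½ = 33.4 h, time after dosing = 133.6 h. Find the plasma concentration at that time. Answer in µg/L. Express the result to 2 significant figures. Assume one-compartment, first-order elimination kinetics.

740 µg/L

k = ln2 / t½ = 0.693147 / 33.4 = 0.02075 h⁻¹
t / t½ = 133.6 / 33.4 = 4 half-lives
C = C₀ × (1/2)^4 = 11.80 × 0.06250 = 0.7375 mg/L
Convert: 0.7375 mg/L × 1000 = 737.5 µg/L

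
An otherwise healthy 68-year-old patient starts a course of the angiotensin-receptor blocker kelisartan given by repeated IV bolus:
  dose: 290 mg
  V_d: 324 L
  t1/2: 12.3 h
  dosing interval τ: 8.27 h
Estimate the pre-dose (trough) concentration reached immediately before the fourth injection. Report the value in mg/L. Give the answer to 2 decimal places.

C₀ per dose = Dose / Vd = 290 / 324 = 0.8951 mg/L
k = ln2 / t½ = 0.693147 / 12.3 = 0.05635 h⁻¹
Fraction remaining after one interval: r = e^(−kτ) = e^(−0.05635 × 8.27) = 0.6275
Before dose 4, 3 doses have been given (aged 1τ, 2τ, 3τ).
C_trough = C₀ × (r + r² + … + r^3) = C₀ × r(1−r^3)/(1−r)
        = 0.8951 × 0.6275 × (1 − 0.2471) / (1 − 0.6275) = 1.135 mg/L

1.14 mg/L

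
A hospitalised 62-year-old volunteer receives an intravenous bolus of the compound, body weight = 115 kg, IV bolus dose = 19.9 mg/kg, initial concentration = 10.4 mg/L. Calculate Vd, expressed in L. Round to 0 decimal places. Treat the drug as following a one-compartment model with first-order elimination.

Dose = 19.9 × 115 = 2289 mg
Vd = Dose / C₀ = 2289 / 10.4 = 220.1 L

220 L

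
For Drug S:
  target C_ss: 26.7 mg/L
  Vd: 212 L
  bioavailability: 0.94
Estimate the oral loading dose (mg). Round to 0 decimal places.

LD = Css × Vd / F = 26.7 × 212 / 0.94 = 6022 mg

6022 mg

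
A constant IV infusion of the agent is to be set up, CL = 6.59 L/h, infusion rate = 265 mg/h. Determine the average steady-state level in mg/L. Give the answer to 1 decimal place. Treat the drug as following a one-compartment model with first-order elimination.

40.2 mg/L

At steady state Css = R₀ / CL = 265 / 6.590 = 40.21 mg/L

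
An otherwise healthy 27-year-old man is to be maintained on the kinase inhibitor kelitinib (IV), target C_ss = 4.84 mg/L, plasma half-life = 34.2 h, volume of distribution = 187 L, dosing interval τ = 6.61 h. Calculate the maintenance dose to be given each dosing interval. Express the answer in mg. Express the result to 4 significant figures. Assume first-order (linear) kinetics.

121.3 mg

k = ln2 / t½ = 0.693147 / 34.2 = 0.02027 h⁻¹
CL = k × Vd = 0.02027 × 187 = 3.790 L/h
At steady state, Dose/τ = Css × CL.
Dose = Css × CL × τ = 4.84 × 3.790 × 6.61 = 121.3 mg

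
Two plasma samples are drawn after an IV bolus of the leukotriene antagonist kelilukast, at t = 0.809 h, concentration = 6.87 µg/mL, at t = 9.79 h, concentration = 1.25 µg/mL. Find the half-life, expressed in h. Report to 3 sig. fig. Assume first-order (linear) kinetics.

k = ln(C₁/C₂) / (t₂ − t₁) = ln(6.87/1.25) / (9.79 − 0.809)
  = 1.704 / 8.981 = 0.1897 h⁻¹
t½ = ln2 / k = 0.693147 / 0.1897 = 3.654 h

3.65 h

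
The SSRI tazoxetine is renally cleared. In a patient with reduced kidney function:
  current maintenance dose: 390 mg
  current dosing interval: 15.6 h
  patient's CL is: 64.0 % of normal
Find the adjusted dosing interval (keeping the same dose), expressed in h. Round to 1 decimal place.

24.4 h

To keep the same average steady-state level, dosing rate must scale with clearance.
CL ratio = 64.0 / 100 = 0.6400
New interval (same dose) = 15.6 / 0.6400 = 24.38 h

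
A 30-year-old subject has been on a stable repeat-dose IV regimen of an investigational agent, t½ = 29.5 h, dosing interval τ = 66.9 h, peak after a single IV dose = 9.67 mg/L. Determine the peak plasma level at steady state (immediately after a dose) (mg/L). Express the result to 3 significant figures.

k = ln2 / t½ = 0.693147 / 29.5 = 0.02350 h⁻¹
e^(−kτ) = e^(−0.02350 × 66.9) = 0.2076
Accumulation ratio R = 1 / (1 − e^(−kτ)) = 1 / (1 − 0.2076) = 1.262
Steady-state peak = C₀ × R = 9.67 × 1.262 = 12.20 mg/L

12.2 mg/L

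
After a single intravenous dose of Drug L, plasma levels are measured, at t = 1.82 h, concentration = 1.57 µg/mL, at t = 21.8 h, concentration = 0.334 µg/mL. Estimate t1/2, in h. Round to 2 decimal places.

k = ln(C₁/C₂) / (t₂ − t₁) = ln(1.57/0.334) / (21.8 − 1.82)
  = 1.548 / 19.98 = 0.07748 h⁻¹
t½ = ln2 / k = 0.693147 / 0.07748 = 8.946 h

8.95 h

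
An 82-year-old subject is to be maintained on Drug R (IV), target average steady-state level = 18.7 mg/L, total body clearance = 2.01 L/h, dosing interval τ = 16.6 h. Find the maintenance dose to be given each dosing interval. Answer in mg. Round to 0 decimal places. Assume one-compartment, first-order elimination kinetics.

At steady state, Dose/τ = Css × CL.
Dose = Css × CL × τ = 18.7 × 2.010 × 16.6 = 623.9 mg

624 mg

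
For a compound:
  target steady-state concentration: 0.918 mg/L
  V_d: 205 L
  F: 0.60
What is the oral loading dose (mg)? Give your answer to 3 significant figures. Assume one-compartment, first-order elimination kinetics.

LD = Css × Vd / F = 0.918 × 205 / 0.60 = 313.7 mg

314 mg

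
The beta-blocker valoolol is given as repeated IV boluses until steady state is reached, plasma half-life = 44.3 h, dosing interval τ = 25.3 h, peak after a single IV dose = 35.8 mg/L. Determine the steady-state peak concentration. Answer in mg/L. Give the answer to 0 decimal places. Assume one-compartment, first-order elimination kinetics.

k = ln2 / t½ = 0.693147 / 44.3 = 0.01565 h⁻¹
e^(−kτ) = e^(−0.01565 × 25.3) = 0.6730
Accumulation ratio R = 1 / (1 − e^(−kτ)) = 1 / (1 − 0.6730) = 3.058
Steady-state peak = C₀ × R = 35.8 × 3.058 = 109.5 mg/L

110 mg/L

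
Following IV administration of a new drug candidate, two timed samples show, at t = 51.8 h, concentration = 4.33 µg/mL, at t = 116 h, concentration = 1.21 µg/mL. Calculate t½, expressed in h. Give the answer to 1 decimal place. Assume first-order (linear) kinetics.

k = ln(C₁/C₂) / (t₂ − t₁) = ln(4.33/1.21) / (116 − 51.8)
  = 1.275 / 64.20 = 0.01986 h⁻¹
t½ = ln2 / k = 0.693147 / 0.01986 = 34.90 h

34.9 h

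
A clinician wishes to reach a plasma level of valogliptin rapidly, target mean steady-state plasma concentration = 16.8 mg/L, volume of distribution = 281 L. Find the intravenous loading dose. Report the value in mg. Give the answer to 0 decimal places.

LD = Css × Vd = 16.8 × 281 = 4721 mg

4721 mg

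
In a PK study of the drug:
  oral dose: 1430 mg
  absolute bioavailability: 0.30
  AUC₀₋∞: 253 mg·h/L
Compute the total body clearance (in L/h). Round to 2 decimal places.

CL = F·Dose / AUC = 0.30 × 1430 / 253 = 1.696 L/h

1.70 L/h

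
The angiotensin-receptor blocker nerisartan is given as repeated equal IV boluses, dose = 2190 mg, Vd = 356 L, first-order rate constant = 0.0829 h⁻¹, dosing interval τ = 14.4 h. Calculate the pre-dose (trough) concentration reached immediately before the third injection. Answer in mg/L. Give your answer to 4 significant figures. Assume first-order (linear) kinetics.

C₀ per dose = Dose / Vd = 2190 / 356 = 6.152 mg/L
Fraction remaining after one interval: r = e^(−kτ) = e^(−0.08290 × 14.4) = 0.3031
Before dose 3, 2 doses have been given (aged 1τ, 2τ).
C_trough = C₀ × (r + r²) = 6.152 × (0.3031 + 0.09187) = 2.430 mg/L

2.430 mg/L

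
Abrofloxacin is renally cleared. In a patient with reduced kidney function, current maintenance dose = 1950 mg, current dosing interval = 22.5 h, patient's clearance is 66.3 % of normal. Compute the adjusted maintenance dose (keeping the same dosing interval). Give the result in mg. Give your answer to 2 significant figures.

To keep the same average steady-state level, dosing rate must scale with clearance.
CL ratio = 66.3 / 100 = 0.6630
New dose (same interval) = 1950 × 0.6630 = 1293 mg

1300 mg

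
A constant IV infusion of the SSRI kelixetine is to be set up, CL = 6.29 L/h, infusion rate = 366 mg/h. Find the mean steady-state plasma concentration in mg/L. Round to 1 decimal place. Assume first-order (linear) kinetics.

58.2 mg/L

At steady state Css = R₀ / CL = 366 / 6.290 = 58.19 mg/L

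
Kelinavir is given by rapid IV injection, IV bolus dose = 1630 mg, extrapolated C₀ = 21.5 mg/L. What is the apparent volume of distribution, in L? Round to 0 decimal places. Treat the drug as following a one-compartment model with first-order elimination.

76 L

Vd = Dose / C₀ = 1630 / 21.5 = 75.81 L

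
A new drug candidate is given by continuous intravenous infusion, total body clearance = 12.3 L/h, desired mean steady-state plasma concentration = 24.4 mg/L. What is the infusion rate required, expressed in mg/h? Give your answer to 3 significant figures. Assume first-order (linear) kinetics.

300 mg/h

At steady state, infusion rate R₀ = Css × CL = 24.4 × 12.30 = 300.1 mg/h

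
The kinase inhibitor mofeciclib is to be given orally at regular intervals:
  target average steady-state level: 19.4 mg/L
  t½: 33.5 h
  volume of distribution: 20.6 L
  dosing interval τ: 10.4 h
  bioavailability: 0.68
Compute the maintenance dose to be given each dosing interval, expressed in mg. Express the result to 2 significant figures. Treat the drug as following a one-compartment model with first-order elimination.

130 mg

k = ln2 / t½ = 0.693147 / 33.5 = 0.02069 h⁻¹
CL = k × Vd = 0.02069 × 20.6 = 0.4262 L/h
At steady state, F × (Dose/τ) = Css × CL.
Dose = Css × CL × τ / F = 19.4 × 0.4262 × 10.4 / 0.68 = 126.5 mg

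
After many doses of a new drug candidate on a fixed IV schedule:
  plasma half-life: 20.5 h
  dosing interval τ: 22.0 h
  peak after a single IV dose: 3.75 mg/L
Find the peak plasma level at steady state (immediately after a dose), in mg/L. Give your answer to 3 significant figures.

k = ln2 / t½ = 0.693147 / 20.5 = 0.03381 h⁻¹
e^(−kτ) = e^(−0.03381 × 22.0) = 0.4753
Accumulation ratio R = 1 / (1 − e^(−kτ)) = 1 / (1 − 0.4753) = 1.906
Steady-state peak = C₀ × R = 3.75 × 1.906 = 7.148 mg/L

7.15 mg/L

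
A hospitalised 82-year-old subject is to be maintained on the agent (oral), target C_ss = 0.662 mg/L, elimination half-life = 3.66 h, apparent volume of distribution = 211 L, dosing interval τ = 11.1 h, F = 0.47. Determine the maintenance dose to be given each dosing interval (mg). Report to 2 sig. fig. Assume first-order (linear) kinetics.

k = ln2 / t½ = 0.693147 / 3.66 = 0.1894 h⁻¹
CL = k × Vd = 0.1894 × 211 = 39.96 L/h
At steady state, F × (Dose/τ) = Css × CL.
Dose = Css × CL × τ / F = 0.662 × 39.96 × 11.1 / 0.47 = 624.8 mg

620 mg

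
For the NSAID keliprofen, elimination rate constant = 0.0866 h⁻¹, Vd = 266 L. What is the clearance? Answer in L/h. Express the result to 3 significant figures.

CL = k × Vd = 0.0866 × 266 = 23.04 L/h

23.0 L/h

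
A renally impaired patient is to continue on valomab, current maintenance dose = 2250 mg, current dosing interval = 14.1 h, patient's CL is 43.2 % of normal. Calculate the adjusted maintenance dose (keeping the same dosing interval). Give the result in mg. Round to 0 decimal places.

972 mg

To keep the same average steady-state level, dosing rate must scale with clearance.
CL ratio = 43.2 / 100 = 0.4320
New dose (same interval) = 2250 × 0.4320 = 972.0 mg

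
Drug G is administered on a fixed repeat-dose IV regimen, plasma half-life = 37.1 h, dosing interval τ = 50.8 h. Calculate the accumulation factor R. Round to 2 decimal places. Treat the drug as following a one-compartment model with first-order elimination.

k = ln2 / t½ = 0.693147 / 37.1 = 0.01868 h⁻¹
e^(−kτ) = e^(−0.01868 × 50.8) = 0.3871
Accumulation ratio R = 1 / (1 − e^(−kτ)) = 1 / (1 − 0.3871) = 1.632

1.63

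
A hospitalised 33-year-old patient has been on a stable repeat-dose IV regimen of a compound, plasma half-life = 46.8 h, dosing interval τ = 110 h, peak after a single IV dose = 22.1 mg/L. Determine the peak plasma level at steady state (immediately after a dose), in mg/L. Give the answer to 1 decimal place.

27.5 mg/L

k = ln2 / t½ = 0.693147 / 46.8 = 0.01481 h⁻¹
e^(−kτ) = e^(−0.01481 × 110) = 0.1961
Accumulation ratio R = 1 / (1 − e^(−kτ)) = 1 / (1 − 0.1961) = 1.244
Steady-state peak = C₀ × R = 22.1 × 1.244 = 27.49 mg/L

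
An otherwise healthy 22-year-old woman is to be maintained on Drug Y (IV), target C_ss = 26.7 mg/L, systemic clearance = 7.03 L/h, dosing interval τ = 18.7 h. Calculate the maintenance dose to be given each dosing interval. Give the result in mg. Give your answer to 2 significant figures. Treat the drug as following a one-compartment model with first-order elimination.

At steady state, Dose/τ = Css × CL.
Dose = Css × CL × τ = 26.7 × 7.030 × 18.7 = 3510 mg

3500 mg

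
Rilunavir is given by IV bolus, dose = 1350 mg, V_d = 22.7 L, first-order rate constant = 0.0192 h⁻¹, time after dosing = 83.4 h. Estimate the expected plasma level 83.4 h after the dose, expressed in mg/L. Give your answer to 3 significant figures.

12.0 mg/L

C₀ = Dose / Vd = 1350 / 22.7 = 59.47 mg/L
C = C₀ · e^(−k·t) = 59.47 × e^(−0.01920 × 83.4)
  = 59.47 × 0.2016 = 11.99 mg/L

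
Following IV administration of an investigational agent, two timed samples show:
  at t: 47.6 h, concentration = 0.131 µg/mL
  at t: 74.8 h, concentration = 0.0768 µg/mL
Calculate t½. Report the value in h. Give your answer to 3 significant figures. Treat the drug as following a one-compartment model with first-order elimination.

35.3 h

k = ln(C₁/C₂) / (t₂ − t₁) = ln(0.131/0.0768) / (74.8 − 47.6)
  = 0.5340 / 27.20 = 0.01963 h⁻¹
t½ = ln2 / k = 0.693147 / 0.01963 = 35.31 h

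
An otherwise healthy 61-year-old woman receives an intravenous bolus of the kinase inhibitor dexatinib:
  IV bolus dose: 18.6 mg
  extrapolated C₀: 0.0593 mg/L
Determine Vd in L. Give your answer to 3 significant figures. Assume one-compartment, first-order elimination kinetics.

Vd = Dose / C₀ = 18.60 / 0.0593 = 313.7 L

314 L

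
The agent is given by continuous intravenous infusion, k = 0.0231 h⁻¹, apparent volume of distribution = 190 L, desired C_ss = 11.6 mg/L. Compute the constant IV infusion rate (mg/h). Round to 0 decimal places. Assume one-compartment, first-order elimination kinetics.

CL = k × Vd = 0.02310 × 190 = 4.389 L/h
At steady state, infusion rate R₀ = Css × CL = 11.6 × 4.389 = 50.91 mg/h

51 mg/h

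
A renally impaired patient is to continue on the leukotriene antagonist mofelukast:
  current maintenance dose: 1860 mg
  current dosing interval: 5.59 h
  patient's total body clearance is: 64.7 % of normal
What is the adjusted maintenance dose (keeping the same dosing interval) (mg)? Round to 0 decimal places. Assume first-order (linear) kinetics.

To keep the same average steady-state level, dosing rate must scale with clearance.
CL ratio = 64.7 / 100 = 0.6470
New dose (same interval) = 1860 × 0.6470 = 1203 mg

1203 mg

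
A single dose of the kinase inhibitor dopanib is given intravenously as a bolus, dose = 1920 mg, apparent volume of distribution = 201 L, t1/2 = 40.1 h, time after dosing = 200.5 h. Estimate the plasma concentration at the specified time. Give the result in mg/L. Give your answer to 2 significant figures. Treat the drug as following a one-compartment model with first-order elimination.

C₀ = Dose / Vd = 1920 / 201 = 9.552 mg/L
k = ln2 / t½ = 0.693147 / 40.1 = 0.01729 h⁻¹
t / t½ = 200.5 / 40.1 = 5 half-lives
C = C₀ × (1/2)^5 = 9.552 × 0.03125 = 0.2985 mg/L

0.30 mg/L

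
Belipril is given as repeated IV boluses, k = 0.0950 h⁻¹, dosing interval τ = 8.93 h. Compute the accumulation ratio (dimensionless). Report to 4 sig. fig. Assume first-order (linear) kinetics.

1.749

e^(−kτ) = e^(−0.09500 × 8.93) = 0.4281
Accumulation ratio R = 1 / (1 − e^(−kτ)) = 1 / (1 − 0.4281) = 1.749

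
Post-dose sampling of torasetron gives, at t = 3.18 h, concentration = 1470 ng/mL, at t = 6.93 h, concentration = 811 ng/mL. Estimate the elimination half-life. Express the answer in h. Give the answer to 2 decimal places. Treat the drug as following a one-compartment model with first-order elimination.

k = ln(C₁/C₂) / (t₂ − t₁) = ln(1470/811) / (6.93 − 3.18)
  = 0.5947 / 3.750 = 0.1586 h⁻¹
t½ = ln2 / k = 0.693147 / 0.1586 = 4.370 h

4.37 h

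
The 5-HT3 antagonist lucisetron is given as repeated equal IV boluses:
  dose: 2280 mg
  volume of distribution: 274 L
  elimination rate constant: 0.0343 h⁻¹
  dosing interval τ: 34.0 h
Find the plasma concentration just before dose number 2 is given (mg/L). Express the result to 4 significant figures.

2.592 mg/L

C₀ per dose = Dose / Vd = 2280 / 274 = 8.321 mg/L
Fraction remaining after one interval: r = e^(−kτ) = e^(−0.03430 × 34.0) = 0.3115
Before dose 2, 1 dose has been given (aged 1τ).
C_trough = C₀ × r = 8.321 × 0.3115 = 2.592 mg/L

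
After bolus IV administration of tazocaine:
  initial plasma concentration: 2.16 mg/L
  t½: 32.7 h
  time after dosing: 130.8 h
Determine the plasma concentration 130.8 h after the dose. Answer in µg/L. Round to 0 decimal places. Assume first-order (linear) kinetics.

135 µg/L

k = ln2 / t½ = 0.693147 / 32.7 = 0.02120 h⁻¹
t / t½ = 130.8 / 32.7 = 4 half-lives
C = C₀ × (1/2)^4 = 2.160 × 0.06250 = 0.1350 mg/L
Convert: 0.1350 mg/L × 1000 = 135.0 µg/L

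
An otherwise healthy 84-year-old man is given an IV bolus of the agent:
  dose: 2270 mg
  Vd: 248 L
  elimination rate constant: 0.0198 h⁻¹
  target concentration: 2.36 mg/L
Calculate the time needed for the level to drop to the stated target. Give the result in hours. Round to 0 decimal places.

C₀ = Dose / Vd = 2270 / 248 = 9.153 mg/L
t = ln(C₀ / C) / k = ln(9.153 / 2.36) / 0.01980
  = ln(3.878) / 0.01980 = 1.355 / 0.01980 = 68.43 h

68 h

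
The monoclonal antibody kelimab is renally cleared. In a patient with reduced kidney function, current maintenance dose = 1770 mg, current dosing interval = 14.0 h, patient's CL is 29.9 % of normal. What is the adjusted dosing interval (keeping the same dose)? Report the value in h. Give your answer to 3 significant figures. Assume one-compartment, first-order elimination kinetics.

46.8 h

To keep the same average steady-state level, dosing rate must scale with clearance.
CL ratio = 29.9 / 100 = 0.2990
New interval (same dose) = 14.0 / 0.2990 = 46.82 h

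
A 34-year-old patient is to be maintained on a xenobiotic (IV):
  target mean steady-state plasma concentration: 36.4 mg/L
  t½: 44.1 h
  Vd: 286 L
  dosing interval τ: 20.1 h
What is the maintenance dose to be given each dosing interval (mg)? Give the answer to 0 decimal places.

k = ln2 / t½ = 0.693147 / 44.1 = 0.01572 h⁻¹
CL = k × Vd = 0.01572 × 286 = 4.496 L/h
At steady state, Dose/τ = Css × CL.
Dose = Css × CL × τ = 36.4 × 4.496 × 20.1 = 3289 mg

3289 mg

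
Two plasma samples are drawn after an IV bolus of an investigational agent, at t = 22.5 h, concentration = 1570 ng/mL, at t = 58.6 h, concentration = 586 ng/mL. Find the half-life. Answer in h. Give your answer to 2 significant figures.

k = ln(C₁/C₂) / (t₂ − t₁) = ln(1570/586) / (58.6 − 22.5)
  = 0.9855 / 36.10 = 0.02730 h⁻¹
t½ = ln2 / k = 0.693147 / 0.02730 = 25.39 h

25 h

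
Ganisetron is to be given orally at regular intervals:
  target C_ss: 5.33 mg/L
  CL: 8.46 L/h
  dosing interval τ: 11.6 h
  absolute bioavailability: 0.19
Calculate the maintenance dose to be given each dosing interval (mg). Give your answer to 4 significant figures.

At steady state, F × (Dose/τ) = Css × CL.
Dose = Css × CL × τ / F = 5.33 × 8.460 × 11.6 / 0.19 = 2753 mg

2753 mg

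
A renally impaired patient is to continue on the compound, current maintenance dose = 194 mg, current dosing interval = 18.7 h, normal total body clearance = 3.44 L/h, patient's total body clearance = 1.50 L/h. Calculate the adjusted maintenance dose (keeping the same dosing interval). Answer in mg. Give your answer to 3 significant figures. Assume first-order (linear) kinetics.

To keep the same average steady-state level, dosing rate must scale with clearance.
CL ratio = 1.50 / 3.44 = 0.4360
New dose (same interval) = 194 × 0.4360 = 84.58 mg

84.6 mg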